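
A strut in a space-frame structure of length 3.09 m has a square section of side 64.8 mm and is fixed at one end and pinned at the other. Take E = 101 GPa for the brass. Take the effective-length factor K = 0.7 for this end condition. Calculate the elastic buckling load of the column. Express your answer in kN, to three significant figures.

P_cr ≈ 313 kN

I = a⁴/12 = 64.8⁴/12 = 1.469×10^6 mm⁴
I = 1.469×10^6 mm⁴ = 1.469×10^-6 m⁴
Effective length L_e = K·L = 0.7 × 3.09 = 2.163 m
P_cr = π²EI / L_e² = π² × 101×10⁹ × 1.469×10^-6 / 2.163² = 3.131×10^5 N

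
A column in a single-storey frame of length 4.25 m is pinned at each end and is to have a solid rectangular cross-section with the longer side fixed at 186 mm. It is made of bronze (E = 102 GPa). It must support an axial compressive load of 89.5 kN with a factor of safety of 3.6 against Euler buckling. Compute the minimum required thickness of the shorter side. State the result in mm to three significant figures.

b ≈ 72.0 mm

Required P_cr = n·P = 3.6 × 89.5 = 322.2 kN
L_e = K·L = 1 × 4.25 = 4.250 m
Required I = P_cr·L_e²/(π²E) = 3.222×10^5 × 4.250² / (π² × 1.02×10^11) = 5.781×10^-6 m⁴
I_req = 5.781×10^6 mm⁴
Rectangle, weak axis: I_min = h·b³/12 with h = 186 mm fixed  ⇒  b = (12I/h)^(1/3) = 72.0 mm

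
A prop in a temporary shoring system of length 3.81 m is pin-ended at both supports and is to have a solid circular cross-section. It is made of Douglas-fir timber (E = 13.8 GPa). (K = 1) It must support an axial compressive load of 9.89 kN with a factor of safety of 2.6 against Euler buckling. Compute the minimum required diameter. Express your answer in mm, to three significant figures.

d ≈ 86.4 mm

Required P_cr = n·P = 2.6 × 9.89 = 25.71 kN
L_e = K·L = 1 × 3.81 = 3.810 m
Required I = P_cr·L_e²/(π²E) = 2.571×10^4 × 3.810² / (π² × 1.38×10^10) = 2.741×10^-6 m⁴
I_req = 2.741×10^6 mm⁴
Solid circle: I = πd⁴/64  ⇒  d = (64I/π)^(1/4) = (64×2.741×10^6/π)^(1/4) = 86.4 mm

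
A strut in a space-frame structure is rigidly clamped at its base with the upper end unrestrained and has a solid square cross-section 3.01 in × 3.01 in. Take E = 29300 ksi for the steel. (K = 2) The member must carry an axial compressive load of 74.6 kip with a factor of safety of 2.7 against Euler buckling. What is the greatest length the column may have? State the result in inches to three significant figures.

L_max ≈ 49.6 in

I = a⁴/12 = 3.01⁴/12 = 6.840 in⁴
Required critical load P_cr = n·P = 2.7 × 74.6 = 201.4 kip = 2.014×10^5 lb
From P_cr = π²EI/(K·L)²:  L = (1/K)·√(π²EI/P_cr) = (1/2)·√(π²×2.93×10^7×6.840/2.014×10^5)
L = 49.6 in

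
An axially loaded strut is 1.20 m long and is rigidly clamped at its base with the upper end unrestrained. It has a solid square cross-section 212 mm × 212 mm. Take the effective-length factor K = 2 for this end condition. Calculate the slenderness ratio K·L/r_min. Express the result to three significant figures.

I = a⁴/12 = 212⁴/12 = 1.683×10^8 mm⁴
A = 4.494×10^4 mm²;  r_min = √(I/A) = √(1.683×10^8/4.494×10^4) = 61.20 mm
L_e = K·L = 2 × 1.20 m = 2.400 m = 2400.0 mm
λ = L_e / r_min = 2400.0 / 61.20 = 39.2

λ ≈ 39.2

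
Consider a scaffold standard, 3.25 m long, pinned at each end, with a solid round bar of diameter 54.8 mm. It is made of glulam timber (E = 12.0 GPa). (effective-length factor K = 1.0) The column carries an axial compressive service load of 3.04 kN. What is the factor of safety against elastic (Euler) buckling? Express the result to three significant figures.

I = πd⁴/64 = π×54.8⁴/64 = 4.427×10^5 mm⁴
I = 4.427×10^5 mm⁴ = 4.427×10^-7 m⁴
Effective length L_e = K·L = 1 × 3.25 = 3.250 m
P_cr = π²EI / L_e² = π² × 12.0×10⁹ × 4.427×10^-7 / 3.250² = 4.964×10^3 N
Factor of safety n = P_cr / P = 4.9637 / 3.04 = 1.63

n ≈ 1.63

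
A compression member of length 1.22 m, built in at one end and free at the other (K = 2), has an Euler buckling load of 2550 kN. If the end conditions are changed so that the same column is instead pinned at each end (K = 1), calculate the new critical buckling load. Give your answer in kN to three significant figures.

P_cr ∝ 1/K², so P_cr,new = P_cr,old × (K_old/K_new)² = 2550 × (2/1)²
= 2550 × 4.000 = 10200 kN

P_cr ≈ 10200 kN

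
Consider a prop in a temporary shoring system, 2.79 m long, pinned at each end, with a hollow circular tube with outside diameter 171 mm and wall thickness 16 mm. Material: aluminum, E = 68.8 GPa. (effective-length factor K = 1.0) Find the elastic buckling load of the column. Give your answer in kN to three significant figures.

P_cr ≈ 2060 kN

Inner diameter d_i = 171 − 2×16 = 139.0 mm
I = π(d_o⁴ − d_i⁴)/64 = π(171⁴ − 139.0⁴)/64 = 2.365×10^7 mm⁴
I = 2.365×10^7 mm⁴ = 2.365×10^-5 m⁴
Effective length L_e = K·L = 1 × 2.79 = 2.790 m
P_cr = π²EI / L_e² = π² × 68.8×10⁹ × 2.365×10^-5 / 2.790² = 2.063×10^6 N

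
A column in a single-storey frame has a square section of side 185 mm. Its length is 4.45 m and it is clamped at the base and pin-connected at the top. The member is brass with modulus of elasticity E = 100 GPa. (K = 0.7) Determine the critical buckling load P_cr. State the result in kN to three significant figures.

P_cr ≈ 9930 kN

I = a⁴/12 = 185⁴/12 = 9.761×10^7 mm⁴
I = 9.761×10^7 mm⁴ = 9.761×10^-5 m⁴
Effective length L_e = K·L = 0.7 × 4.45 = 3.115 m
P_cr = π²EI / L_e² = π² × 100×10⁹ × 9.761×10^-5 / 3.115² = 9.929×10^6 N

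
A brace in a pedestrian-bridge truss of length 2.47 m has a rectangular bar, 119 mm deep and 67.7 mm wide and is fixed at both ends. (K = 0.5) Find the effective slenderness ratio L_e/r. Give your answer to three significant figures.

Buckling occurs about the weak axis: I_min = h·b³/12 with b = 67.7 mm (the shorter side).
I_min = 119×67.7³/12 = 3.077×10^6 mm⁴
A = 8.056×10^3 mm²;  r_min = √(I/A) = √(3.077×10^6/8.056×10^3) = 19.54 mm
L_e = K·L = 0.5 × 2.47 m = 1.235 m = 1235.0 mm
λ = L_e / r_min = 1235.0 / 19.54 = 63.2

λ ≈ 63.2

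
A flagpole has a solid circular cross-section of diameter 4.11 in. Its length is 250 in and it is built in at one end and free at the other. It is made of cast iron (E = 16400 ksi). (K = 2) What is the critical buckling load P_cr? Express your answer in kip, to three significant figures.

P_cr ≈ 9.07 kip

I = πd⁴/64 = π×4.11⁴/64 = 14.01 in⁴
Effective length L_e = K·L = 2 × 250 = 500.0 in
P_cr = π²EI / L_e² = π² × 16400×10³ × 14.01 / 500.0² = 9.069×10^3 lb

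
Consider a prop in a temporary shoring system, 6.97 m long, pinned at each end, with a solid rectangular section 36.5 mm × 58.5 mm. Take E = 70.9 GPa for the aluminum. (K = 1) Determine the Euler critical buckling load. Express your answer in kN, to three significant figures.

P_cr ≈ 3.41 kN

Buckling occurs about the weak axis: I_min = h·b³/12 with b = 36.5 mm (the shorter side).
I_min = 58.5×36.5³/12 = 2.371×10^5 mm⁴
I = 2.371×10^5 mm⁴ = 2.371×10^-7 m⁴
Effective length L_e = K·L = 1 × 6.97 = 6.970 m
P_cr = π²EI / L_e² = π² × 70.9×10⁹ × 2.371×10^-7 / 6.970² = 3.415×10^3 N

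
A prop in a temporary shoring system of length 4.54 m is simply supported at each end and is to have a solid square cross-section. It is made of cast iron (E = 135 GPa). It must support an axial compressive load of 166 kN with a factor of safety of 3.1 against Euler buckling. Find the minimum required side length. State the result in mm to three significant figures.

Required P_cr = n·P = 3.1 × 166 = 514.6 kN
L_e = K·L = 1 × 4.54 = 4.540 m
Required I = P_cr·L_e²/(π²E) = 5.146×10^5 × 4.540² / (π² × 1.35×10^11) = 7.961×10^-6 m⁴
I_req = 7.961×10^6 mm⁴
Solid square: I = a⁴/12  ⇒  a = (12I)^(1/4) = (12×7.961×10^6)^(1/4) = 98.9 mm

a ≈ 98.9 mm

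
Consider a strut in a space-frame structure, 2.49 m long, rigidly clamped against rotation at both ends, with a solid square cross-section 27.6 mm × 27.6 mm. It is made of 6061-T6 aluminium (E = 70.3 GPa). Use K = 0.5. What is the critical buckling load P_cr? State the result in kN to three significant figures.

I = a⁴/12 = 27.6⁴/12 = 4.836×10^4 mm⁴
I = 4.836×10^4 mm⁴ = 4.836×10^-8 m⁴
Effective length L_e = K·L = 0.5 × 2.49 = 1.245 m
P_cr = π²EI / L_e² = π² × 70.3×10⁹ × 4.836×10^-8 / 1.245² = 2.165×10^4 N

P_cr ≈ 21.6 kN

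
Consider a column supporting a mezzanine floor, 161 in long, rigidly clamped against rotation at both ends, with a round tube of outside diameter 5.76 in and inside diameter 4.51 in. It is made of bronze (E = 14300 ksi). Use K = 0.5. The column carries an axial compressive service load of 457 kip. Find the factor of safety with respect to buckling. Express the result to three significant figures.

n ≈ 1.61

d_o = 5.76 in, d_i = 4.51 in
I = π(d_o⁴ − d_i⁴)/64 = π(5.76⁴ − 4.510⁴)/64 = 33.72 in⁴
Effective length L_e = K·L = 0.5 × 161 = 80.50 in
P_cr = π²EI / L_e² = π² × 14300×10³ × 33.72 / 80.50² = 7.345×10^5 lb
Factor of safety n = P_cr / P = 734.50 / 457 = 1.61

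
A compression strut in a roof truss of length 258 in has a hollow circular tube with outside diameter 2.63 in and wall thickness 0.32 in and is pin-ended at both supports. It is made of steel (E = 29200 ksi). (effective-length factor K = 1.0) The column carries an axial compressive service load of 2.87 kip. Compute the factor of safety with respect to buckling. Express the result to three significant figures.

n ≈ 2.38

Inner diameter d_i = 2.63 − 2×0.32 = 1.990 in
I = π(d_o⁴ − d_i⁴)/64 = π(2.63⁴ − 1.990⁴)/64 = 1.579 in⁴
Effective length L_e = K·L = 1 × 258 = 258.0 in
P_cr = π²EI / L_e² = π² × 29200×10³ × 1.579 / 258.0² = 6.835×10^3 lb
Factor of safety n = P_cr / P = 6.8351 / 2.87 = 2.38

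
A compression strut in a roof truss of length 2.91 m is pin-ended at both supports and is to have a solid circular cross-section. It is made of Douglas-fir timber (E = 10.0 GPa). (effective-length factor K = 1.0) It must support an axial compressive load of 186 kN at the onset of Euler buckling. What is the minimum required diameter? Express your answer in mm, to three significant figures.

d ≈ 134 mm

L_e = K·L = 1 × 2.91 = 2.910 m
Required I = P_cr·L_e²/(π²E) = 1.860×10^5 × 2.910² / (π² × 1.00×10^10) = 1.596×10^-5 m⁴
I_req = 1.596×10^7 mm⁴
Solid circle: I = πd⁴/64  ⇒  d = (64I/π)^(1/4) = (64×1.596×10^7/π)^(1/4) = 134 mm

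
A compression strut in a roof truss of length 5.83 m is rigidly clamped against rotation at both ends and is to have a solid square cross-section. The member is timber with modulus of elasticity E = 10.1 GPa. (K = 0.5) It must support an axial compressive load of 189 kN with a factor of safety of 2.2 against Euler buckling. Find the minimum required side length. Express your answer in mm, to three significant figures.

a ≈ 144 mm

Required P_cr = n·P = 2.2 × 189 = 415.8 kN
L_e = K·L = 0.5 × 5.83 = 2.915 m
Required I = P_cr·L_e²/(π²E) = 4.158×10^5 × 2.915² / (π² × 1.01×10^10) = 3.544×10^-5 m⁴
I_req = 3.544×10^7 mm⁴
Solid square: I = a⁴/12  ⇒  a = (12I)^(1/4) = (12×3.544×10^7)^(1/4) = 144 mm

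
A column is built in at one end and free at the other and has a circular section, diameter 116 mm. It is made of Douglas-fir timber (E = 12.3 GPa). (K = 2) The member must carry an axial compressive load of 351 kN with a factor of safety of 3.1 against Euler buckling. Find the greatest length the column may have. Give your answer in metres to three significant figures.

L_max ≈ 0.498 m

I = πd⁴/64 = π×116⁴/64 = 8.888×10^6 mm⁴
I = 8.888×10^-6 m⁴
Required critical load P_cr = n·P = 3.1 × 351 = 1088 kN = 1.088×10^6 N
From P_cr = π²EI/(K·L)²:  L = (1/K)·√(π²EI/P_cr) = (1/2)·√(π²×1.23×10^10×8.888×10^-6/1.088×10^6)
L = 0.498 m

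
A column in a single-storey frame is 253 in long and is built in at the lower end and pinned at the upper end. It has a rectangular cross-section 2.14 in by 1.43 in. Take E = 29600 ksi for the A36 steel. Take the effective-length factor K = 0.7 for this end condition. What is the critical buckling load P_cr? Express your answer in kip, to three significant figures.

P_cr ≈ 4.86 kip

Buckling occurs about the weak axis: I_min = h·b³/12 with b = 1.43 in (the shorter side).
I_min = 2.14×1.43³/12 = 0.5215 in⁴
Effective length L_e = K·L = 0.7 × 253 = 177.1 in
P_cr = π²EI / L_e² = π² × 29600×10³ × 0.5215 / 177.1² = 4.857×10^3 lb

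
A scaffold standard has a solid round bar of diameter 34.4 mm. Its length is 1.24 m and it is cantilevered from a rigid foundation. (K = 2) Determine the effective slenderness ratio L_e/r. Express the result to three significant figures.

I = πd⁴/64 = π×34.4⁴/64 = 6.874×10^4 mm⁴
A = 929.4 mm²;  r_min = √(I/A) = √(6.874×10^4/929.4) = 8.600 mm
L_e = K·L = 2 × 1.24 m = 2.480 m = 2480.0 mm
λ = L_e / r_min = 2480.0 / 8.600 = 288

λ ≈ 288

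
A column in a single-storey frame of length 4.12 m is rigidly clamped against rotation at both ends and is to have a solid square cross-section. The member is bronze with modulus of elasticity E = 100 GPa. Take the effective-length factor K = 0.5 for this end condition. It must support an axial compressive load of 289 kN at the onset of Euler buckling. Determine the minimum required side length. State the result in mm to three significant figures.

a ≈ 62.1 mm

L_e = K·L = 0.5 × 4.12 = 2.060 m
Required I = P_cr·L_e²/(π²E) = 2.890×10^5 × 2.060² / (π² × 1.00×10^11) = 1.243×10^-6 m⁴
I_req = 1.243×10^6 mm⁴
Solid square: I = a⁴/12  ⇒  a = (12I)^(1/4) = (12×1.243×10^6)^(1/4) = 62.1 mm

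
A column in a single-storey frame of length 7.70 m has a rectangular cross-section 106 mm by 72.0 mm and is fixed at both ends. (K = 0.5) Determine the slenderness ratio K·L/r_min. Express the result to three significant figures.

For a rectangle r_min = b/√12 = 72.0/√12 = 20.78 mm
L_e = K·L = 0.5 × 7.70 m = 3.850 m = 3850.0 mm
λ = L_e / r_min = 3850.0 / 20.78 = 185

λ ≈ 185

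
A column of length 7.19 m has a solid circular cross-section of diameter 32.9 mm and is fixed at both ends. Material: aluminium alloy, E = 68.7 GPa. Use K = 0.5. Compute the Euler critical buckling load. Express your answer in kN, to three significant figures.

I = πd⁴/64 = π×32.9⁴/64 = 5.751×10^4 mm⁴
I = 5.751×10^4 mm⁴ = 5.751×10^-8 m⁴
Effective length L_e = K·L = 0.5 × 7.19 = 3.595 m
P_cr = π²EI / L_e² = π² × 68.7×10⁹ × 5.751×10^-8 / 3.595² = 3.017×10^3 N

P_cr ≈ 3.02 kN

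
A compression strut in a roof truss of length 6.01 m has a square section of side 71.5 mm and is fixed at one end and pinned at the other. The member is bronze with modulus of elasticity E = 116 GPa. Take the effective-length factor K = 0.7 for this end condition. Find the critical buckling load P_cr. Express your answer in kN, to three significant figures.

P_cr ≈ 141 kN

I = a⁴/12 = 71.5⁴/12 = 2.178×10^6 mm⁴
I = 2.178×10^6 mm⁴ = 2.178×10^-6 m⁴
Effective length L_e = K·L = 0.7 × 6.01 = 4.207 m
P_cr = π²EI / L_e² = π² × 116×10⁹ × 2.178×10^-6 / 4.207² = 1.409×10^5 N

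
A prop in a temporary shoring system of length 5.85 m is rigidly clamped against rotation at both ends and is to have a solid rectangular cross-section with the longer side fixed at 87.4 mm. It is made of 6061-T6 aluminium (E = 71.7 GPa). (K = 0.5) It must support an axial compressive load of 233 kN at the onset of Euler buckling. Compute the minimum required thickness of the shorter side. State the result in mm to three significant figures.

L_e = K·L = 0.5 × 5.85 = 2.925 m
Required I = P_cr·L_e²/(π²E) = 2.330×10^5 × 2.925² / (π² × 7.17×10^10) = 2.817×10^-6 m⁴
I_req = 2.817×10^6 mm⁴
Rectangle, weak axis: I_min = h·b³/12 with h = 87.4 mm fixed  ⇒  b = (12I/h)^(1/3) = 72.9 mm

b ≈ 72.9 mm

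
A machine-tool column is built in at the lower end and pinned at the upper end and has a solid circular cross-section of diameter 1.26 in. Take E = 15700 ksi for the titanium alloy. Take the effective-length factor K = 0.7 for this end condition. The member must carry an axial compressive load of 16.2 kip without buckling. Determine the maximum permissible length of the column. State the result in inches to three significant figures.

I = πd⁴/64 = π×1.26⁴/64 = 0.1237 in⁴
At the buckling limit P_cr = P = 1.620×10^4 lb
From P_cr = π²EI/(K·L)²:  L = (1/K)·√(π²EI/P_cr) = (1/0.7)·√(π²×1.57×10^7×0.1237/1.620×10^4)
L = 49.1 in

L_max ≈ 49.1 in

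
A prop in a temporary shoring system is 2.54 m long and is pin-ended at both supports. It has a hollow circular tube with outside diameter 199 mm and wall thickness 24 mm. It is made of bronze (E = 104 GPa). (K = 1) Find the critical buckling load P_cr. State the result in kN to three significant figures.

Inner diameter d_i = 199 − 2×24 = 151.0 mm
I = π(d_o⁴ − d_i⁴)/64 = π(199⁴ − 151.0⁴)/64 = 5.146×10^7 mm⁴
I = 5.146×10^7 mm⁴ = 5.146×10^-5 m⁴
Effective length L_e = K·L = 1 × 2.54 = 2.540 m
P_cr = π²EI / L_e² = π² × 104×10⁹ × 5.146×10^-5 / 2.540² = 8.187×10^6 N

P_cr ≈ 8190 kN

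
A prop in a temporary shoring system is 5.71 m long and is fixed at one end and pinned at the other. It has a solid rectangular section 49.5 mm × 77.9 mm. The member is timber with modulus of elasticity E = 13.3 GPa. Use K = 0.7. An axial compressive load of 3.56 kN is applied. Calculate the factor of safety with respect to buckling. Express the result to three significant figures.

Buckling occurs about the weak axis: I_min = h·b³/12 with b = 49.5 mm (the shorter side).
I_min = 77.9×49.5³/12 = 7.874×10^5 mm⁴
I = 7.874×10^5 mm⁴ = 7.874×10^-7 m⁴
Effective length L_e = K·L = 0.7 × 5.71 = 3.997 m
P_cr = π²EI / L_e² = π² × 13.3×10⁹ × 7.874×10^-7 / 3.997² = 6.469×10^3 N
Factor of safety n = P_cr / P = 6.4693 / 3.56 = 1.82

n ≈ 1.82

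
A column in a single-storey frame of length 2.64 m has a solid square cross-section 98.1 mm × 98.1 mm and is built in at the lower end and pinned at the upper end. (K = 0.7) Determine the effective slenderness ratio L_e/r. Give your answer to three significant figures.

For a square r = a/√12 = 98.1/√12 = 28.32 mm
L_e = K·L = 0.7 × 2.64 m = 1.848 m = 1848.0 mm
λ = L_e / r_min = 1848.0 / 28.32 = 65.3

λ ≈ 65.3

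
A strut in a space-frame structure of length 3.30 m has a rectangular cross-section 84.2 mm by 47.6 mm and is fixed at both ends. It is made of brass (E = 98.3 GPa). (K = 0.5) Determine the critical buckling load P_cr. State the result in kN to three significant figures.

P_cr ≈ 270 kN

Buckling occurs about the weak axis: I_min = h·b³/12 with b = 47.6 mm (the shorter side).
I_min = 84.2×47.6³/12 = 7.567×10^5 mm⁴
I = 7.567×10^5 mm⁴ = 7.567×10^-7 m⁴
Effective length L_e = K·L = 0.5 × 3.30 = 1.650 m
P_cr = π²EI / L_e² = π² × 98.3×10⁹ × 7.567×10^-7 / 1.650² = 2.697×10^5 N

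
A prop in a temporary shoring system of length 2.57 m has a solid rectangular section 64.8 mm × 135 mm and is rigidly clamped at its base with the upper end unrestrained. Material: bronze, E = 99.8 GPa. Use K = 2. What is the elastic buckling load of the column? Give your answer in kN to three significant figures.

Buckling occurs about the weak axis: I_min = h·b³/12 with b = 64.8 mm (the shorter side).
I_min = 135×64.8³/12 = 3.061×10^6 mm⁴
I = 3.061×10^6 mm⁴ = 3.061×10^-6 m⁴
Effective length L_e = K·L = 2 × 2.57 = 5.140 m
P_cr = π²EI / L_e² = π² × 99.8×10⁹ × 3.061×10^-6 / 5.140² = 1.141×10^5 N

P_cr ≈ 114 kN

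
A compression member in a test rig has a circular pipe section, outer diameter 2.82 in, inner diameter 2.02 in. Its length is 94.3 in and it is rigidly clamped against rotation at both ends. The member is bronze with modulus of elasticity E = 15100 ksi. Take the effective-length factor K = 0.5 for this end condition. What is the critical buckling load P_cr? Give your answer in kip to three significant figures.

P_cr ≈ 153 kip

d_o = 2.82 in, d_i = 2.02 in
I = π(d_o⁴ − d_i⁴)/64 = π(2.82⁴ − 2.020⁴)/64 = 2.287 in⁴
Effective length L_e = K·L = 0.5 × 94.3 = 47.15 in
P_cr = π²EI / L_e² = π² × 15100×10³ × 2.287 / 47.15² = 1.533×10^5 lb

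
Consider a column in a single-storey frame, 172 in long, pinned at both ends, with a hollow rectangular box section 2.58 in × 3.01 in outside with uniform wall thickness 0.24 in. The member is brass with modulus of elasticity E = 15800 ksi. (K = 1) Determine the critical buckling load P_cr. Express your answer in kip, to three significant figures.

Inner dimensions: h_i = 3.01 − 2×0.24 = 2.530 in, b_i = 2.58 − 2×0.24 = 2.100 in
Weak-axis I_min = (h_o·b_o³ − h_i·b_i³)/12 with b_o = 2.58, b_i = 2.100 in (shorter outer/inner sides).
I_min = (3.01×2.58³ − 2.530×2.100³)/12 = 2.355 in⁴
Effective length L_e = K·L = 1 × 172 = 172.0 in
P_cr = π²EI / L_e² = π² × 15800×10³ × 2.355 / 172.0² = 1.241×10^4 lb

P_cr ≈ 12.4 kip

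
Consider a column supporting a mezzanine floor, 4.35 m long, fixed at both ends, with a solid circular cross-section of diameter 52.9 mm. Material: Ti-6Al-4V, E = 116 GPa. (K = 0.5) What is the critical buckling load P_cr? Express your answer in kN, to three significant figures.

I = πd⁴/64 = π×52.9⁴/64 = 3.844×10^5 mm⁴
I = 3.844×10^5 mm⁴ = 3.844×10^-7 m⁴
Effective length L_e = K·L = 0.5 × 4.35 = 2.175 m
P_cr = π²EI / L_e² = π² × 116×10⁹ × 3.844×10^-7 / 2.175² = 9.303×10^4 N

P_cr ≈ 93.0 kN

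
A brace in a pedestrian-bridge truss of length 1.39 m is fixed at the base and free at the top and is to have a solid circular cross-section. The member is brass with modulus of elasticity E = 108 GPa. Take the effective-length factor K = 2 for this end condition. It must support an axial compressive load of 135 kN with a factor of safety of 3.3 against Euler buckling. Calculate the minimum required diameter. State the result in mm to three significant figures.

d ≈ 90.1 mm

Required P_cr = n·P = 3.3 × 135 = 445.5 kN
L_e = K·L = 2 × 1.39 = 2.780 m
Required I = P_cr·L_e²/(π²E) = 4.455×10^5 × 2.780² / (π² × 1.08×10^11) = 3.230×10^-6 m⁴
I_req = 3.230×10^6 mm⁴
Solid circle: I = πd⁴/64  ⇒  d = (64I/π)^(1/4) = (64×3.230×10^6/π)^(1/4) = 90.1 mm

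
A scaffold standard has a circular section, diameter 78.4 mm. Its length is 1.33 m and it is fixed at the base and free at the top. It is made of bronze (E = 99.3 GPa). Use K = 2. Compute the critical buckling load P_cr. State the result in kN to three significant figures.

P_cr ≈ 257 kN

I = πd⁴/64 = π×78.4⁴/64 = 1.855×10^6 mm⁴
I = 1.855×10^6 mm⁴ = 1.855×10^-6 m⁴
Effective length L_e = K·L = 2 × 1.33 = 2.660 m
P_cr = π²EI / L_e² = π² × 99.3×10⁹ × 1.855×10^-6 / 2.660² = 2.569×10^5 N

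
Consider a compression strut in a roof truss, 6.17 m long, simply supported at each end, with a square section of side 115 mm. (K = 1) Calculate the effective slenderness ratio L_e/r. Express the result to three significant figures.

I = a⁴/12 = 115⁴/12 = 1.458×10^7 mm⁴
A = 1.323×10^4 mm²;  r_min = √(I/A) = √(1.458×10^7/1.323×10^4) = 33.20 mm
L_e = K·L = 1 × 6.17 m = 6.170 m = 6170.0 mm
λ = L_e / r_min = 6170.0 / 33.20 = 186

λ ≈ 186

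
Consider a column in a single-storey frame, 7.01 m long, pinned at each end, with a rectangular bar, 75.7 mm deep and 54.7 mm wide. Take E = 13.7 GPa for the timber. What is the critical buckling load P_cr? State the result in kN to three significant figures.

Buckling occurs about the weak axis: I_min = h·b³/12 with b = 54.7 mm (the shorter side).
I_min = 75.7×54.7³/12 = 1.032×10^6 mm⁴
I = 1.032×10^6 mm⁴ = 1.032×10^-6 m⁴
Effective length L_e = K·L = 1 × 7.01 = 7.010 m
P_cr = π²EI / L_e² = π² × 13.7×10⁹ × 1.032×10^-6 / 7.010² = 2.841×10^3 N

P_cr ≈ 2.84 kN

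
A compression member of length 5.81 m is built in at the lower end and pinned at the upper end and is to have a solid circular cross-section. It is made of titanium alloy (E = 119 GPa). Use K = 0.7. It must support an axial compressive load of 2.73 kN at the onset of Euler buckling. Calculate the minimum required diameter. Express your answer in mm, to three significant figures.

L_e = K·L = 0.7 × 5.81 = 4.067 m
Required I = P_cr·L_e²/(π²E) = 2.730×10^3 × 4.067² / (π² × 1.19×10^11) = 3.845×10^-8 m⁴
I_req = 3.845×10^4 mm⁴
Solid circle: I = πd⁴/64  ⇒  d = (64I/π)^(1/4) = (64×3.845×10^4/π)^(1/4) = 29.7 mm

d ≈ 29.7 mm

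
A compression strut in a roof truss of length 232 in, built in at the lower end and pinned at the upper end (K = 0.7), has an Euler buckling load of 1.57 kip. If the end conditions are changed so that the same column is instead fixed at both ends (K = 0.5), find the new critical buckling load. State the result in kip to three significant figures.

P_cr ∝ 1/K², so P_cr,new = P_cr,old × (K_old/K_new)² = 1.57 × (0.7/0.5)²
= 1.57 × 1.960 = 3.08 kip

P_cr ≈ 3.08 kip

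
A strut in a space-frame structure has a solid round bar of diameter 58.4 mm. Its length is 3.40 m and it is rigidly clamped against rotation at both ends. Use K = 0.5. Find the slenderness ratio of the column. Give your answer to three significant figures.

I = πd⁴/64 = π×58.4⁴/64 = 5.710×10^5 mm⁴
A = 2.679×10^3 mm²;  r_min = √(I/A) = √(5.710×10^5/2.679×10^3) = 14.60 mm
L_e = K·L = 0.5 × 3.40 m = 1.700 m = 1700.0 mm
λ = L_e / r_min = 1700.0 / 14.60 = 116

λ ≈ 116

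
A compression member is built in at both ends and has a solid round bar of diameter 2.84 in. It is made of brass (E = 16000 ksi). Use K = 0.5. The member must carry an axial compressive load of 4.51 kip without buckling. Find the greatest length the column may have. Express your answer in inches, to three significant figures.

I = πd⁴/64 = π×2.84⁴/64 = 3.193 in⁴
At the buckling limit P_cr = P = 4.510×10^3 lb
From P_cr = π²EI/(K·L)²:  L = (1/K)·√(π²EI/P_cr) = (1/0.5)·√(π²×1.60×10^7×3.193/4.510×10^3)
L = 669 in

L_max ≈ 669 in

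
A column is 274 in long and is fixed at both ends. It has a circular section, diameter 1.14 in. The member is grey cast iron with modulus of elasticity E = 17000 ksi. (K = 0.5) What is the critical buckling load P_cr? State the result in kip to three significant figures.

P_cr ≈ 0.741 kip

I = πd⁴/64 = π×1.14⁴/64 = 8.291×10^-2 in⁴
Effective length L_e = K·L = 0.5 × 274 = 137.0 in
P_cr = π²EI / L_e² = π² × 17000×10³ × 8.291×10^-2 / 137.0² = 741.1 lb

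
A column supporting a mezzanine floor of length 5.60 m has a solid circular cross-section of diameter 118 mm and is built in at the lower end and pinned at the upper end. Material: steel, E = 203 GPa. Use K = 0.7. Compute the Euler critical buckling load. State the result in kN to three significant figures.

P_cr ≈ 1240 kN

I = πd⁴/64 = π×118⁴/64 = 9.517×10^6 mm⁴
I = 9.517×10^6 mm⁴ = 9.517×10^-6 m⁴
Effective length L_e = K·L = 0.7 × 5.60 = 3.920 m
P_cr = π²EI / L_e² = π² × 203×10⁹ × 9.517×10^-6 / 3.920² = 1.241×10^6 N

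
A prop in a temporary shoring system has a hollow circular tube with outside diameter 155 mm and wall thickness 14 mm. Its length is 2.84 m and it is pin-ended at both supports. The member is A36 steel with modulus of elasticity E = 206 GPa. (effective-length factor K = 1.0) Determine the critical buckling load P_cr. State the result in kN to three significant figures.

P_cr ≈ 3920 kN

Inner diameter d_i = 155 − 2×14 = 127.0 mm
I = π(d_o⁴ − d_i⁴)/64 = π(155⁴ − 127.0⁴)/64 = 1.556×10^7 mm⁴
I = 1.556×10^7 mm⁴ = 1.556×10^-5 m⁴
Effective length L_e = K·L = 1 × 2.84 = 2.840 m
P_cr = π²EI / L_e² = π² × 206×10⁹ × 1.556×10^-5 / 2.840² = 3.923×10^6 N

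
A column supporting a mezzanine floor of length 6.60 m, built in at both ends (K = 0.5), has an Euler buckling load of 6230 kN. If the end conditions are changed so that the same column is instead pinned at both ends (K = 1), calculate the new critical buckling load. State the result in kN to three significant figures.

P_cr ∝ 1/K², so P_cr,new = P_cr,old × (K_old/K_new)² = 6230 × (0.5/1)²
= 6230 × 0.2500 = 1560 kN

P_cr ≈ 1560 kN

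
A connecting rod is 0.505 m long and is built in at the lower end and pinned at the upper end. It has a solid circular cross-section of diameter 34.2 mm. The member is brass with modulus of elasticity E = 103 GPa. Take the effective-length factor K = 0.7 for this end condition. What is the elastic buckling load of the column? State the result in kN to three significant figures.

I = πd⁴/64 = π×34.2⁴/64 = 6.715×10^4 mm⁴
I = 6.715×10^4 mm⁴ = 6.715×10^-8 m⁴
Effective length L_e = K·L = 0.7 × 0.505 = 0.3535 m
P_cr = π²EI / L_e² = π² × 103×10⁹ × 6.715×10^-8 / 0.3535² = 5.463×10^5 N

P_cr ≈ 546 kN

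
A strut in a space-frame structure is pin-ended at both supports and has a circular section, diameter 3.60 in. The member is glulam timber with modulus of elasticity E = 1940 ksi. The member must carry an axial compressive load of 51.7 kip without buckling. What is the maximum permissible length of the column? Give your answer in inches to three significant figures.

L_max ≈ 55.3 in

I = πd⁴/64 = π×3.60⁴/64 = 8.245 in⁴
At the buckling limit P_cr = P = 5.170×10^4 lb
From P_cr = π²EI/(K·L)²:  L = (1/K)·√(π²EI/P_cr) = (1/1)·√(π²×1.94×10^6×8.245/5.170×10^4)
L = 55.3 in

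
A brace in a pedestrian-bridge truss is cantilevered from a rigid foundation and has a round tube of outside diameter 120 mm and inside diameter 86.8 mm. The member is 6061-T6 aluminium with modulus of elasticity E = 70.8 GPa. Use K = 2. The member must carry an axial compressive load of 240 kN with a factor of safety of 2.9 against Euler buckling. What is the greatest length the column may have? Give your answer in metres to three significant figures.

d_o = 120 mm, d_i = 86.8 mm
I = π(d_o⁴ − d_i⁴)/64 = π(120⁴ − 86.80⁴)/64 = 7.392×10^6 mm⁴
I = 7.392×10^-6 m⁴
Required critical load P_cr = n·P = 2.9 × 240 = 696.0 kN = 6.960×10^5 N
From P_cr = π²EI/(K·L)²:  L = (1/K)·√(π²EI/P_cr) = (1/2)·√(π²×7.08×10^10×7.392×10^-6/6.960×10^5)
L = 1.36 m

L_max ≈ 1.36 m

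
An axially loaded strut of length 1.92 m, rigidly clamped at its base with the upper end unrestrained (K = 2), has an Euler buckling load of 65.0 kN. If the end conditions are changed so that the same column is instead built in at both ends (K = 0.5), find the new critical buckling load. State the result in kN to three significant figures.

P_cr ∝ 1/K², so P_cr,new = P_cr,old × (K_old/K_new)² = 65.0 × (2/0.5)²
= 65.0 × 16.00 = 1040 kN

P_cr ≈ 1040 kN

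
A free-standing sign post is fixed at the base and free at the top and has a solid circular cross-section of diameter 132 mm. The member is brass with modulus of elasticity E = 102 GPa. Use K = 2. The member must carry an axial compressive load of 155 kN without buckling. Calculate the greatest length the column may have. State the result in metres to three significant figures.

I = πd⁴/64 = π×132⁴/64 = 1.490×10^7 mm⁴
I = 1.490×10^-5 m⁴
At the buckling limit P_cr = P = 1.550×10^5 N
From P_cr = π²EI/(K·L)²:  L = (1/K)·√(π²EI/P_cr) = (1/2)·√(π²×1.02×10^11×1.490×10^-5/1.550×10^5)
L = 4.92 m

L_max ≈ 4.92 m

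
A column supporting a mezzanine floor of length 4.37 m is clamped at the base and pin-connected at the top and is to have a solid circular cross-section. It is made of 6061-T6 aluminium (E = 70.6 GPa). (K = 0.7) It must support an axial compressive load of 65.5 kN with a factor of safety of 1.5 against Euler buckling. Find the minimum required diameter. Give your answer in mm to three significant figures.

Required P_cr = n·P = 1.5 × 65.5 = 98.25 kN
L_e = K·L = 0.7 × 4.37 = 3.059 m
Required I = P_cr·L_e²/(π²E) = 9.825×10^4 × 3.059² / (π² × 7.06×10^10) = 1.319×10^-6 m⁴
I_req = 1.319×10^6 mm⁴
Solid circle: I = πd⁴/64  ⇒  d = (64I/π)^(1/4) = (64×1.319×10^6/π)^(1/4) = 72.0 mm

d ≈ 72.0 mm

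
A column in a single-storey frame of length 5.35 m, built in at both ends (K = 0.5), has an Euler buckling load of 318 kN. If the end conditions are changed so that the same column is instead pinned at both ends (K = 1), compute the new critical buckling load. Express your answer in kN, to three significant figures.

P_cr ≈ 79.5 kN

P_cr ∝ 1/K², so P_cr,new = P_cr,old × (K_old/K_new)² = 318 × (0.5/1)²
= 318 × 0.2500 = 79.5 kN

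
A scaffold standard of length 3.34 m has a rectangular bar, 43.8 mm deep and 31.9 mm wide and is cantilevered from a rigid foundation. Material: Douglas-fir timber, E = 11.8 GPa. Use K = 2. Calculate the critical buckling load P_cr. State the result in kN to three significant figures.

Buckling occurs about the weak axis: I_min = h·b³/12 with b = 31.9 mm (the shorter side).
I_min = 43.8×31.9³/12 = 1.185×10^5 mm⁴
I = 1.185×10^5 mm⁴ = 1.185×10^-7 m⁴
Effective length L_e = K·L = 2 × 3.34 = 6.680 m
P_cr = π²EI / L_e² = π² × 11.8×10⁹ × 1.185×10^-7 / 6.680² = 309.2 N

P_cr ≈ 0.309 kN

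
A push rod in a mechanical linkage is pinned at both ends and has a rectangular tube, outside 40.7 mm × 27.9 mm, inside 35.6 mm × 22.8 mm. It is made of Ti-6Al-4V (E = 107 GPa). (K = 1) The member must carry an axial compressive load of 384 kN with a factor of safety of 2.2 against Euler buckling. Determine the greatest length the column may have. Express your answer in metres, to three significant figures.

Weak-axis I_min = (h_o·b_o³ − h_i·b_i³)/12 with b_o = 27.9, b_i = 22.80 mm (shorter outer/inner sides).
I_min = (40.7×27.9³ − 35.60×22.80³)/12 = 3.850×10^4 mm⁴
I = 3.850×10^-8 m⁴
Required critical load P_cr = n·P = 2.2 × 384 = 844.8 kN = 8.448×10^5 N
From P_cr = π²EI/(K·L)²:  L = (1/K)·√(π²EI/P_cr) = (1/1)·√(π²×1.07×10^11×3.850×10^-8/8.448×10^5)
L = 0.219 m

L_max ≈ 0.219 m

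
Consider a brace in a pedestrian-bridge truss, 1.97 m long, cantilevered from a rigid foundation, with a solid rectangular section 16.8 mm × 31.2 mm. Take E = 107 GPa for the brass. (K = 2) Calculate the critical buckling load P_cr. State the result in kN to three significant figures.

P_cr ≈ 0.839 kN

Buckling occurs about the weak axis: I_min = h·b³/12 with b = 16.8 mm (the shorter side).
I_min = 31.2×16.8³/12 = 1.233×10^4 mm⁴
I = 1.233×10^4 mm⁴ = 1.233×10^-8 m⁴
Effective length L_e = K·L = 2 × 1.97 = 3.940 m
P_cr = π²EI / L_e² = π² × 107×10⁹ × 1.233×10^-8 / 3.940² = 838.7 N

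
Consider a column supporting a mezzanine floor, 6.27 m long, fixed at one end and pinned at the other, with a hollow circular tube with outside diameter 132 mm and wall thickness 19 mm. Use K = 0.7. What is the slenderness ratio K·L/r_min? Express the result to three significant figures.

Inner diameter d_i = 132 − 2×19 = 94.00 mm
I = π(d_o⁴ − d_i⁴)/64 = π(132⁴ − 94.00⁴)/64 = 1.107×10^7 mm⁴
A = 6.745×10^3 mm²;  r_min = √(I/A) = √(1.107×10^7/6.745×10^3) = 40.51 mm
L_e = K·L = 0.7 × 6.27 m = 4.389 m = 4389.0 mm
λ = L_e / r_min = 4389.0 / 40.51 = 108

λ ≈ 108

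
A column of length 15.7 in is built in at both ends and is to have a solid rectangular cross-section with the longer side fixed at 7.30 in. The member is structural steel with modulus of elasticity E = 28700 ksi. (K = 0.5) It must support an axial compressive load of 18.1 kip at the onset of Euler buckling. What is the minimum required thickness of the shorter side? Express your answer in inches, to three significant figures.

L_e = K·L = 0.5 × 15.7 = 7.850 in
Required I = P_cr·L_e²/(π²E) = 1.810×10^4 × 7.850² / (π² × 2.87×10^7) = 3.938×10^-3 in⁴
Rectangle, weak axis: I_min = h·b³/12 with h = 7.30 in fixed  ⇒  b = (12I/h)^(1/3) = 0.186 in

b ≈ 0.186 in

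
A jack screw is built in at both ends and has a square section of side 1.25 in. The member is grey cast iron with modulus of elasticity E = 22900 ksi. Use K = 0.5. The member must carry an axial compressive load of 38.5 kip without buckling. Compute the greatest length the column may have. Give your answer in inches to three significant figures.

L_max ≈ 69.1 in

I = a⁴/12 = 1.25⁴/12 = 0.2035 in⁴
At the buckling limit P_cr = P = 3.850×10^4 lb
From P_cr = π²EI/(K·L)²:  L = (1/K)·√(π²EI/P_cr) = (1/0.5)·√(π²×2.29×10^7×0.2035/3.850×10^4)
L = 69.1 in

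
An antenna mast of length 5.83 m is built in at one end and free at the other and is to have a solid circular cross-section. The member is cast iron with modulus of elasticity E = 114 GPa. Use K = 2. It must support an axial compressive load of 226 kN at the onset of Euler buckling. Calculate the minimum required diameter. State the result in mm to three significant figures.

L_e = K·L = 2 × 5.83 = 11.66 m
Required I = P_cr·L_e²/(π²E) = 2.260×10^5 × 11.66² / (π² × 1.14×10^11) = 2.731×10^-5 m⁴
I_req = 2.731×10^7 mm⁴
Solid circle: I = πd⁴/64  ⇒  d = (64I/π)^(1/4) = (64×2.731×10^7/π)^(1/4) = 154 mm

d ≈ 154 mm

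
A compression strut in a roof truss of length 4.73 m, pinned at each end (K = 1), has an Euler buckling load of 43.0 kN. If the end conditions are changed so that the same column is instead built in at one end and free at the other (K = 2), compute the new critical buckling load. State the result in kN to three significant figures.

P_cr ≈ 10.8 kN

P_cr ∝ 1/K², so P_cr,new = P_cr,old × (K_old/K_new)² = 43.0 × (1/2)²
= 43.0 × 0.2500 = 10.8 kN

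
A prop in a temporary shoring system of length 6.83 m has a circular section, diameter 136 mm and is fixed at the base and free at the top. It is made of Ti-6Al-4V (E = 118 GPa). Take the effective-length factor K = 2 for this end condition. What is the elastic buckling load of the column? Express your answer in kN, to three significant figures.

P_cr ≈ 105 kN

I = πd⁴/64 = π×136⁴/64 = 1.679×10^7 mm⁴
I = 1.679×10^7 mm⁴ = 1.679×10^-5 m⁴
Effective length L_e = K·L = 2 × 6.83 = 13.66 m
P_cr = π²EI / L_e² = π² × 118×10⁹ × 1.679×10^-5 / 13.66² = 1.048×10^5 N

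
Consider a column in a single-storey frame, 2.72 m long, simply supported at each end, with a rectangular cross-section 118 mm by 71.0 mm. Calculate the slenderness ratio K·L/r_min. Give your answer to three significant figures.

λ ≈ 133

For a rectangle r_min = b/√12 = 71.0/√12 = 20.50 mm
L_e = K·L = 1 × 2.72 m = 2.720 m = 2720.0 mm
λ = L_e / r_min = 2720.0 / 20.50 = 133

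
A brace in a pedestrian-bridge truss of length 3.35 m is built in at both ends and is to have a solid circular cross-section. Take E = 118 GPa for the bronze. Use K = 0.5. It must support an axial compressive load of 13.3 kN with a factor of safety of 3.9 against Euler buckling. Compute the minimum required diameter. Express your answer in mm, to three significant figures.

d ≈ 39.9 mm

Required P_cr = n·P = 3.9 × 13.3 = 51.87 kN
L_e = K·L = 0.5 × 3.35 = 1.675 m
Required I = P_cr·L_e²/(π²E) = 5.187×10^4 × 1.675² / (π² × 1.18×10^11) = 1.250×10^-7 m⁴
I_req = 1.250×10^5 mm⁴
Solid circle: I = πd⁴/64  ⇒  d = (64I/π)^(1/4) = (64×1.250×10^5/π)^(1/4) = 39.9 mm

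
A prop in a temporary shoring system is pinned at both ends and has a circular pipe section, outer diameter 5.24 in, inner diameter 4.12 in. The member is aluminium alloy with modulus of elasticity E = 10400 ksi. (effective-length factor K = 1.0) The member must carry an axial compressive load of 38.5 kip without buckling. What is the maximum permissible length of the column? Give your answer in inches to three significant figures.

d_o = 5.24 in, d_i = 4.12 in
I = π(d_o⁴ − d_i⁴)/64 = π(5.24⁴ − 4.120⁴)/64 = 22.86 in⁴
At the buckling limit P_cr = P = 3.850×10^4 lb
From P_cr = π²EI/(K·L)²:  L = (1/K)·√(π²EI/P_cr) = (1/1)·√(π²×1.04×10^7×22.86/3.850×10^4)
L = 247 in

L_max ≈ 247 in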